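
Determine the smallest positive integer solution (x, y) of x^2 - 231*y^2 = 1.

First expand sqrt(231) as a continued fraction. With x_i = (sqrt(231) + m_i)/d_i and (m_0, d_0) = (0, 1): a_0 = floor(sqrt(231)) = 15, since 15^2 = 225 <= 231 < 256 = 16^2.
Iterate m_{i+1} = d_i*a_i - m_i, d_{i+1} = (231 - m_{i+1}^2)/d_i, a_{i+1} = floor((a_0 + m_{i+1})/d_{i+1}):
  m_1 = 1*15 - 0 = 15, d_1 = (231 - 15^2)/1 = 6/1 = 6, a_1 = floor((15 + 15)/6) = 5.
  m_2 = 6*5 - 15 = 15, d_2 = (231 - 15^2)/6 = 6/6 = 1, a_2 = floor((15 + 15)/1) = 30.
  m_3 = 1*30 - 15 = 15, d_3 = (231 - 15^2)/1 = 6/1 = 6: (m_3, d_3) = (m_1, d_1) = (15, 6), so from here the quotients repeat a_1, a_2; the period length is 2.
So sqrt(231) = [15; (5, 30)] with period length k = 2.
k is even, so the fundamental solution of x^2 - 231y^2 = 1 is (p_{k-1}, q_{k-1}) = (p_1, q_1); compute convergents through index 1.
Convergents (p_i = a_i*p_{i-1} + p_{i-2}, q_i = a_i*q_{i-1} + q_{i-2} with p_{-2}=0, p_{-1}=1, q_{-2}=1, q_{-1}=0):
  i=0: a_0=15, p_0 = 15*1 + 0 = 15, q_0 = 15*0 + 1 = 1.
  i=1: a_1=5, p_1 = 5*15 + 1 = 76, q_1 = 5*1 + 0 = 5.
Check: 76^2 - 231*5^2 = 5776 - 5775 = 1, so (x, y) = (76, 5) solves the equation, and by the theorem it is the least positive solution.

(x, y) = (76, 5)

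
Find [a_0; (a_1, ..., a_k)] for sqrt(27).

Write x_i = (sqrt(27) + m_i)/d_i with (m_0, d_0) = (0, 1). a_0 = floor(sqrt(27)) = 5, since 5^2 = 25 <= 27 < 36 = 6^2.
Iterate m_{i+1} = d_i*a_i - m_i, d_{i+1} = (27 - m_{i+1}^2)/d_i, a_{i+1} = floor((a_0 + m_{i+1})/d_{i+1}):
  m_1 = 1*5 - 0 = 5, d_1 = (27 - 5^2)/1 = 2/1 = 2, a_1 = floor((5 + 5)/2) = 5.
  m_2 = 2*5 - 5 = 5, d_2 = (27 - 5^2)/2 = 2/2 = 1, a_2 = floor((5 + 5)/1) = 10.
  m_3 = 1*10 - 5 = 5, d_3 = (27 - 5^2)/1 = 2/1 = 2: (m_3, d_3) = (m_1, d_1) = (5, 2), so from here the quotients repeat a_1, a_2; the period length is 2.
Hence the expansion of sqrt(27) is a_0 = 5 followed by the repeating block 5, 10 (period 2).

[5; (5, 10)]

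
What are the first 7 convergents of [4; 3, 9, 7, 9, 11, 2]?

4/1, 13/3, 121/28, 860/199, 7861/1819, 87331/20208, 182523/42235

Using the convergent recurrence p_i = a_i*p_{i-1} + p_{i-2}, q_i = a_i*q_{i-1} + q_{i-2} with p_{-2}=0, p_{-1}=1, q_{-2}=1, q_{-1}=0:
  i=0: a_0=4, p_0 = 4*1 + 0 = 4, q_0 = 4*0 + 1 = 1.
  i=1: a_1=3, p_1 = 3*4 + 1 = 13, q_1 = 3*1 + 0 = 3.
  i=2: a_2=9, p_2 = 9*13 + 4 = 121, q_2 = 9*3 + 1 = 28.
  i=3: a_3=7, p_3 = 7*121 + 13 = 860, q_3 = 7*28 + 3 = 199.
  i=4: a_4=9, p_4 = 9*860 + 121 = 7861, q_4 = 9*199 + 28 = 1819.
  i=5: a_5=11, p_5 = 11*7861 + 860 = 87331, q_5 = 11*1819 + 199 = 20208.
  i=6: a_6=2, p_6 = 2*87331 + 7861 = 182523, q_6 = 2*20208 + 1819 = 42235.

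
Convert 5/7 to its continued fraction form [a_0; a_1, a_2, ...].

[0; 1, 2, 2]

Run the Euclidean algorithm on 5 and 7; the successive quotients are the partial quotients a_0, a_1, ... (each step inverts the fractional part left over by the previous one):
  5 = 0*7 + 5, so a_0 = 0.
  7 = 1*5 + 2, so a_1 = 1.
  5 = 2*2 + 1, so a_2 = 2.
  2 = 2*1 + 0, so a_3 = 2.
The remainder reaches 0 after 4 divisions, so the expansion has 4 partial quotients, read off in order.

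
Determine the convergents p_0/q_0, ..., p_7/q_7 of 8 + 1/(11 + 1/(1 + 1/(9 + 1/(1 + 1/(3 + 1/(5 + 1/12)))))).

8/1, 89/11, 97/12, 962/119, 1059/131, 4139/512, 21754/2691, 265187/32804

Using the convergent recurrence p_i = a_i*p_{i-1} + p_{i-2}, q_i = a_i*q_{i-1} + q_{i-2} with p_{-2}=0, p_{-1}=1, q_{-2}=1, q_{-1}=0:
  i=0: a_0=8, p_0 = 8*1 + 0 = 8, q_0 = 8*0 + 1 = 1.
  i=1: a_1=11, p_1 = 11*8 + 1 = 89, q_1 = 11*1 + 0 = 11.
  i=2: a_2=1, p_2 = 1*89 + 8 = 97, q_2 = 1*11 + 1 = 12.
  i=3: a_3=9, p_3 = 9*97 + 89 = 962, q_3 = 9*12 + 11 = 119.
  i=4: a_4=1, p_4 = 1*962 + 97 = 1059, q_4 = 1*119 + 12 = 131.
  i=5: a_5=3, p_5 = 3*1059 + 962 = 4139, q_5 = 3*131 + 119 = 512.
  i=6: a_6=5, p_6 = 5*4139 + 1059 = 21754, q_6 = 5*512 + 131 = 2691.
  i=7: a_7=12, p_7 = 12*21754 + 4139 = 265187, q_7 = 12*2691 + 512 = 32804.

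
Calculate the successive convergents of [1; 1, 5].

Using the convergent recurrence p_i = a_i*p_{i-1} + p_{i-2}, q_i = a_i*q_{i-1} + q_{i-2} with p_{-2}=0, p_{-1}=1, q_{-2}=1, q_{-1}=0:
  i=0: a_0=1, p_0 = 1*1 + 0 = 1, q_0 = 1*0 + 1 = 1.
  i=1: a_1=1, p_1 = 1*1 + 1 = 2, q_1 = 1*1 + 0 = 1.
  i=2: a_2=5, p_2 = 5*2 + 1 = 11, q_2 = 5*1 + 1 = 6.

1/1, 2/1, 11/6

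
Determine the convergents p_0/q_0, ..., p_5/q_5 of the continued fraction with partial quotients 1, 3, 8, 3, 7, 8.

Using the convergent recurrence p_i = a_i*p_{i-1} + p_{i-2}, q_i = a_i*q_{i-1} + q_{i-2} with p_{-2}=0, p_{-1}=1, q_{-2}=1, q_{-1}=0:
  i=0: a_0=1, p_0 = 1*1 + 0 = 1, q_0 = 1*0 + 1 = 1.
  i=1: a_1=3, p_1 = 3*1 + 1 = 4, q_1 = 3*1 + 0 = 3.
  i=2: a_2=8, p_2 = 8*4 + 1 = 33, q_2 = 8*3 + 1 = 25.
  i=3: a_3=3, p_3 = 3*33 + 4 = 103, q_3 = 3*25 + 3 = 78.
  i=4: a_4=7, p_4 = 7*103 + 33 = 754, q_4 = 7*78 + 25 = 571.
  i=5: a_5=8, p_5 = 8*754 + 103 = 6135, q_5 = 8*571 + 78 = 4646.

1/1, 4/3, 33/25, 103/78, 754/571, 6135/4646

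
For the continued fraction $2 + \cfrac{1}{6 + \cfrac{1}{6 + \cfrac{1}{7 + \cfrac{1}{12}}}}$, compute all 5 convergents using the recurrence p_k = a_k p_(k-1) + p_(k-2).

2/1, 13/6, 80/37, 573/265, 6956/3217

Using the convergent recurrence p_i = a_i*p_{i-1} + p_{i-2}, q_i = a_i*q_{i-1} + q_{i-2} with p_{-2}=0, p_{-1}=1, q_{-2}=1, q_{-1}=0:
  i=0: a_0=2, p_0 = 2*1 + 0 = 2, q_0 = 2*0 + 1 = 1.
  i=1: a_1=6, p_1 = 6*2 + 1 = 13, q_1 = 6*1 + 0 = 6.
  i=2: a_2=6, p_2 = 6*13 + 2 = 80, q_2 = 6*6 + 1 = 37.
  i=3: a_3=7, p_3 = 7*80 + 13 = 573, q_3 = 7*37 + 6 = 265.
  i=4: a_4=12, p_4 = 12*573 + 80 = 6956, q_4 = 12*265 + 37 = 3217.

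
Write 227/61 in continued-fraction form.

[3; 1, 2, 1, 1, 2, 3]

Run the Euclidean algorithm on 227 and 61; the successive quotients are the partial quotients a_0, a_1, ... (each step inverts the fractional part left over by the previous one):
  227 = 3*61 + 44, so a_0 = 3.
  61 = 1*44 + 17, so a_1 = 1.
  44 = 2*17 + 10, so a_2 = 2.
  17 = 1*10 + 7, so a_3 = 1.
  10 = 1*7 + 3, so a_4 = 1.
  7 = 2*3 + 1, so a_5 = 2.
  3 = 3*1 + 0, so a_6 = 3.
The remainder reaches 0 after 7 divisions, so the expansion has 7 partial quotients, read off in order.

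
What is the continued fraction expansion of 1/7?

Run the Euclidean algorithm on 1 and 7; the successive quotients are the partial quotients a_0, a_1, ... (each step inverts the fractional part left over by the previous one):
  1 = 0*7 + 1, so a_0 = 0.
  7 = 7*1 + 0, so a_1 = 7.
The remainder reaches 0 after 2 divisions, so the expansion has 2 partial quotients, read off in order.

[0; 7]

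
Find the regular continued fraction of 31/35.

Run the Euclidean algorithm on 31 and 35; the successive quotients are the partial quotients a_0, a_1, ... (each step inverts the fractional part left over by the previous one):
  31 = 0*35 + 31, so a_0 = 0.
  35 = 1*31 + 4, so a_1 = 1.
  31 = 7*4 + 3, so a_2 = 7.
  4 = 1*3 + 1, so a_3 = 1.
  3 = 3*1 + 0, so a_4 = 3.
The remainder reaches 0 after 5 divisions, so the expansion has 5 partial quotients, read off in order.

[0; 1, 7, 1, 3]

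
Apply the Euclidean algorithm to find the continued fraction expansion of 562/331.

[1; 1, 2, 3, 4, 2, 3]

Run the Euclidean algorithm on 562 and 331; the successive quotients are the partial quotients a_0, a_1, ... (each step inverts the fractional part left over by the previous one):
  562 = 1*331 + 231, so a_0 = 1.
  331 = 1*231 + 100, so a_1 = 1.
  231 = 2*100 + 31, so a_2 = 2.
  100 = 3*31 + 7, so a_3 = 3.
  31 = 4*7 + 3, so a_4 = 4.
  7 = 2*3 + 1, so a_5 = 2.
  3 = 3*1 + 0, so a_6 = 3.
The remainder reaches 0 after 7 divisions, so the expansion has 7 partial quotients, read off in order.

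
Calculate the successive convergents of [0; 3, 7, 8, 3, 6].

0/1, 1/3, 7/22, 57/179, 178/559, 1125/3533

Using the convergent recurrence p_i = a_i*p_{i-1} + p_{i-2}, q_i = a_i*q_{i-1} + q_{i-2} with p_{-2}=0, p_{-1}=1, q_{-2}=1, q_{-1}=0:
  i=0: a_0=0, p_0 = 0*1 + 0 = 0, q_0 = 0*0 + 1 = 1.
  i=1: a_1=3, p_1 = 3*0 + 1 = 1, q_1 = 3*1 + 0 = 3.
  i=2: a_2=7, p_2 = 7*1 + 0 = 7, q_2 = 7*3 + 1 = 22.
  i=3: a_3=8, p_3 = 8*7 + 1 = 57, q_3 = 8*22 + 3 = 179.
  i=4: a_4=3, p_4 = 3*57 + 7 = 178, q_4 = 3*179 + 22 = 559.
  i=5: a_5=6, p_5 = 6*178 + 57 = 1125, q_5 = 6*559 + 179 = 3533.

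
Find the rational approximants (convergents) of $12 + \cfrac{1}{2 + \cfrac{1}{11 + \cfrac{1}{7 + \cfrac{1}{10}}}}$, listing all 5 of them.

Using the convergent recurrence p_i = a_i*p_{i-1} + p_{i-2}, q_i = a_i*q_{i-1} + q_{i-2} with p_{-2}=0, p_{-1}=1, q_{-2}=1, q_{-1}=0:
  i=0: a_0=12, p_0 = 12*1 + 0 = 12, q_0 = 12*0 + 1 = 1.
  i=1: a_1=2, p_1 = 2*12 + 1 = 25, q_1 = 2*1 + 0 = 2.
  i=2: a_2=11, p_2 = 11*25 + 12 = 287, q_2 = 11*2 + 1 = 23.
  i=3: a_3=7, p_3 = 7*287 + 25 = 2034, q_3 = 7*23 + 2 = 163.
  i=4: a_4=10, p_4 = 10*2034 + 287 = 20627, q_4 = 10*163 + 23 = 1653.

12/1, 25/2, 287/23, 2034/163, 20627/1653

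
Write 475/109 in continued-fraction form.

[4; 2, 1, 3, 1, 7]

Run the Euclidean algorithm on 475 and 109; the successive quotients are the partial quotients a_0, a_1, ... (each step inverts the fractional part left over by the previous one):
  475 = 4*109 + 39, so a_0 = 4.
  109 = 2*39 + 31, so a_1 = 2.
  39 = 1*31 + 8, so a_2 = 1.
  31 = 3*8 + 7, so a_3 = 3.
  8 = 1*7 + 1, so a_4 = 1.
  7 = 7*1 + 0, so a_5 = 7.
The remainder reaches 0 after 6 divisions, so the expansion has 6 partial quotients, read off in order.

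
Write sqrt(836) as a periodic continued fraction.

Write x_i = (sqrt(836) + m_i)/d_i with (m_0, d_0) = (0, 1). a_0 = floor(sqrt(836)) = 28, since 28^2 = 784 <= 836 < 841 = 29^2.
Iterate m_{i+1} = d_i*a_i - m_i, d_{i+1} = (836 - m_{i+1}^2)/d_i, a_{i+1} = floor((a_0 + m_{i+1})/d_{i+1}):
  m_1 = 1*28 - 0 = 28, d_1 = (836 - 28^2)/1 = 52/1 = 52, a_1 = floor((28 + 28)/52) = 1.
  m_2 = 52*1 - 28 = 24, d_2 = (836 - 24^2)/52 = 260/52 = 5, a_2 = floor((28 + 24)/5) = 10.
  m_3 = 5*10 - 24 = 26, d_3 = (836 - 26^2)/5 = 160/5 = 32, a_3 = floor((28 + 26)/32) = 1.
  m_4 = 32*1 - 26 = 6, d_4 = (836 - 6^2)/32 = 800/32 = 25, a_4 = floor((28 + 6)/25) = 1.
  m_5 = 25*1 - 6 = 19, d_5 = (836 - 19^2)/25 = 475/25 = 19, a_5 = floor((28 + 19)/19) = 2.
  m_6 = 19*2 - 19 = 19, d_6 = (836 - 19^2)/19 = 475/19 = 25, a_6 = floor((28 + 19)/25) = 1.
  m_7 = 25*1 - 19 = 6, d_7 = (836 - 6^2)/25 = 800/25 = 32, a_7 = floor((28 + 6)/32) = 1.
  m_8 = 32*1 - 6 = 26, d_8 = (836 - 26^2)/32 = 160/32 = 5, a_8 = floor((28 + 26)/5) = 10.
  m_9 = 5*10 - 26 = 24, d_9 = (836 - 24^2)/5 = 260/5 = 52, a_9 = floor((28 + 24)/52) = 1.
  m_10 = 52*1 - 24 = 28, d_10 = (836 - 28^2)/52 = 52/52 = 1, a_10 = floor((28 + 28)/1) = 56.
  m_11 = 1*56 - 28 = 28, d_11 = (836 - 28^2)/1 = 52/1 = 52: (m_11, d_11) = (m_1, d_1) = (28, 52), so from here the quotients repeat a_1, ..., a_10; the period length is 10.
Hence the expansion of sqrt(836) is a_0 = 28 followed by the repeating block 1, 10, 1, 1, 2, 1, 1, 10, 1, 56 (period 10).

[28; (1, 10, 1, 1, 2, 1, 1, 10, 1, 56)]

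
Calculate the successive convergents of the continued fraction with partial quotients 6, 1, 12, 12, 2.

Using the convergent recurrence p_i = a_i*p_{i-1} + p_{i-2}, q_i = a_i*q_{i-1} + q_{i-2} with p_{-2}=0, p_{-1}=1, q_{-2}=1, q_{-1}=0:
  i=0: a_0=6, p_0 = 6*1 + 0 = 6, q_0 = 6*0 + 1 = 1.
  i=1: a_1=1, p_1 = 1*6 + 1 = 7, q_1 = 1*1 + 0 = 1.
  i=2: a_2=12, p_2 = 12*7 + 6 = 90, q_2 = 12*1 + 1 = 13.
  i=3: a_3=12, p_3 = 12*90 + 7 = 1087, q_3 = 12*13 + 1 = 157.
  i=4: a_4=2, p_4 = 2*1087 + 90 = 2264, q_4 = 2*157 + 13 = 327.

6/1, 7/1, 90/13, 1087/157, 2264/327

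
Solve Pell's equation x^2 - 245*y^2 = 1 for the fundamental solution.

(x, y) = (51841, 3312)

First expand sqrt(245) as a continued fraction. With x_i = (sqrt(245) + m_i)/d_i and (m_0, d_0) = (0, 1): a_0 = floor(sqrt(245)) = 15, since 15^2 = 225 <= 245 < 256 = 16^2.
Iterate m_{i+1} = d_i*a_i - m_i, d_{i+1} = (245 - m_{i+1}^2)/d_i, a_{i+1} = floor((a_0 + m_{i+1})/d_{i+1}):
  m_1 = 1*15 - 0 = 15, d_1 = (245 - 15^2)/1 = 20/1 = 20, a_1 = floor((15 + 15)/20) = 1.
  m_2 = 20*1 - 15 = 5, d_2 = (245 - 5^2)/20 = 220/20 = 11, a_2 = floor((15 + 5)/11) = 1.
  m_3 = 11*1 - 5 = 6, d_3 = (245 - 6^2)/11 = 209/11 = 19, a_3 = floor((15 + 6)/19) = 1.
  m_4 = 19*1 - 6 = 13, d_4 = (245 - 13^2)/19 = 76/19 = 4, a_4 = floor((15 + 13)/4) = 7.
  m_5 = 4*7 - 13 = 15, d_5 = (245 - 15^2)/4 = 20/4 = 5, a_5 = floor((15 + 15)/5) = 6.
  m_6 = 5*6 - 15 = 15, d_6 = (245 - 15^2)/5 = 20/5 = 4, a_6 = floor((15 + 15)/4) = 7.
  m_7 = 4*7 - 15 = 13, d_7 = (245 - 13^2)/4 = 76/4 = 19, a_7 = floor((15 + 13)/19) = 1.
  m_8 = 19*1 - 13 = 6, d_8 = (245 - 6^2)/19 = 209/19 = 11, a_8 = floor((15 + 6)/11) = 1.
  m_9 = 11*1 - 6 = 5, d_9 = (245 - 5^2)/11 = 220/11 = 20, a_9 = floor((15 + 5)/20) = 1.
  m_10 = 20*1 - 5 = 15, d_10 = (245 - 15^2)/20 = 20/20 = 1, a_10 = floor((15 + 15)/1) = 30.
  m_11 = 1*30 - 15 = 15, d_11 = (245 - 15^2)/1 = 20/1 = 20: (m_11, d_11) = (m_1, d_1) = (15, 20), so from here the quotients repeat a_1, ..., a_10; the period length is 10.
So sqrt(245) = [15; (1, 1, 1, 7, 6, 7, 1, 1, 1, 30)] with period length k = 10.
k is even, so the fundamental solution of x^2 - 245y^2 = 1 is (p_{k-1}, q_{k-1}) = (p_9, q_9); compute convergents through index 9.
Convergents (p_i = a_i*p_{i-1} + p_{i-2}, q_i = a_i*q_{i-1} + q_{i-2} with p_{-2}=0, p_{-1}=1, q_{-2}=1, q_{-1}=0):
  i=0: a_0=15, p_0 = 15*1 + 0 = 15, q_0 = 15*0 + 1 = 1.
  i=1: a_1=1, p_1 = 1*15 + 1 = 16, q_1 = 1*1 + 0 = 1.
  i=2: a_2=1, p_2 = 1*16 + 15 = 31, q_2 = 1*1 + 1 = 2.
  i=3: a_3=1, p_3 = 1*31 + 16 = 47, q_3 = 1*2 + 1 = 3.
  i=4: a_4=7, p_4 = 7*47 + 31 = 360, q_4 = 7*3 + 2 = 23.
  i=5: a_5=6, p_5 = 6*360 + 47 = 2207, q_5 = 6*23 + 3 = 141.
  i=6: a_6=7, p_6 = 7*2207 + 360 = 15809, q_6 = 7*141 + 23 = 1010.
  i=7: a_7=1, p_7 = 1*15809 + 2207 = 18016, q_7 = 1*1010 + 141 = 1151.
  i=8: a_8=1, p_8 = 1*18016 + 15809 = 33825, q_8 = 1*1151 + 1010 = 2161.
  i=9: a_9=1, p_9 = 1*33825 + 18016 = 51841, q_9 = 1*2161 + 1151 = 3312.
Check: 51841^2 - 245*3312^2 = 2687489281 - 2687489280 = 1, so (x, y) = (51841, 3312) solves the equation, and by the theorem it is the least positive solution.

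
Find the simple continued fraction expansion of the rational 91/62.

[1; 2, 7, 4]

Run the Euclidean algorithm on 91 and 62; the successive quotients are the partial quotients a_0, a_1, ... (each step inverts the fractional part left over by the previous one):
  91 = 1*62 + 29, so a_0 = 1.
  62 = 2*29 + 4, so a_1 = 2.
  29 = 7*4 + 1, so a_2 = 7.
  4 = 4*1 + 0, so a_3 = 4.
The remainder reaches 0 after 4 divisions, so the expansion has 4 partial quotients, read off in order.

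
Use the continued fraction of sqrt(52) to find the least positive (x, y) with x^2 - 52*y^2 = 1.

First expand sqrt(52) as a continued fraction. With x_i = (sqrt(52) + m_i)/d_i and (m_0, d_0) = (0, 1): a_0 = floor(sqrt(52)) = 7, since 7^2 = 49 <= 52 < 64 = 8^2.
Iterate m_{i+1} = d_i*a_i - m_i, d_{i+1} = (52 - m_{i+1}^2)/d_i, a_{i+1} = floor((a_0 + m_{i+1})/d_{i+1}):
  m_1 = 1*7 - 0 = 7, d_1 = (52 - 7^2)/1 = 3/1 = 3, a_1 = floor((7 + 7)/3) = 4.
  m_2 = 3*4 - 7 = 5, d_2 = (52 - 5^2)/3 = 27/3 = 9, a_2 = floor((7 + 5)/9) = 1.
  m_3 = 9*1 - 5 = 4, d_3 = (52 - 4^2)/9 = 36/9 = 4, a_3 = floor((7 + 4)/4) = 2.
  m_4 = 4*2 - 4 = 4, d_4 = (52 - 4^2)/4 = 36/4 = 9, a_4 = floor((7 + 4)/9) = 1.
  m_5 = 9*1 - 4 = 5, d_5 = (52 - 5^2)/9 = 27/9 = 3, a_5 = floor((7 + 5)/3) = 4.
  m_6 = 3*4 - 5 = 7, d_6 = (52 - 7^2)/3 = 3/3 = 1, a_6 = floor((7 + 7)/1) = 14.
  m_7 = 1*14 - 7 = 7, d_7 = (52 - 7^2)/1 = 3/1 = 3: (m_7, d_7) = (m_1, d_1) = (7, 3), so from here the quotients repeat a_1, ..., a_6; the period length is 6.
So sqrt(52) = [7; (4, 1, 2, 1, 4, 14)] with period length k = 6.
k is even, so the fundamental solution of x^2 - 52y^2 = 1 is (p_{k-1}, q_{k-1}) = (p_5, q_5); compute convergents through index 5.
Convergents (p_i = a_i*p_{i-1} + p_{i-2}, q_i = a_i*q_{i-1} + q_{i-2} with p_{-2}=0, p_{-1}=1, q_{-2}=1, q_{-1}=0):
  i=0: a_0=7, p_0 = 7*1 + 0 = 7, q_0 = 7*0 + 1 = 1.
  i=1: a_1=4, p_1 = 4*7 + 1 = 29, q_1 = 4*1 + 0 = 4.
  i=2: a_2=1, p_2 = 1*29 + 7 = 36, q_2 = 1*4 + 1 = 5.
  i=3: a_3=2, p_3 = 2*36 + 29 = 101, q_3 = 2*5 + 4 = 14.
  i=4: a_4=1, p_4 = 1*101 + 36 = 137, q_4 = 1*14 + 5 = 19.
  i=5: a_5=4, p_5 = 4*137 + 101 = 649, q_5 = 4*19 + 14 = 90.
Check: 649^2 - 52*90^2 = 421201 - 421200 = 1, so (x, y) = (649, 90) solves the equation, and by the theorem it is the least positive solution.

(x, y) = (649, 90)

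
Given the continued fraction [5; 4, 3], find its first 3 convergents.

Using the convergent recurrence p_i = a_i*p_{i-1} + p_{i-2}, q_i = a_i*q_{i-1} + q_{i-2} with p_{-2}=0, p_{-1}=1, q_{-2}=1, q_{-1}=0:
  i=0: a_0=5, p_0 = 5*1 + 0 = 5, q_0 = 5*0 + 1 = 1.
  i=1: a_1=4, p_1 = 4*5 + 1 = 21, q_1 = 4*1 + 0 = 4.
  i=2: a_2=3, p_2 = 3*21 + 5 = 68, q_2 = 3*4 + 1 = 13.

5/1, 21/4, 68/13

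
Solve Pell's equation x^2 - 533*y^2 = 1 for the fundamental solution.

First expand sqrt(533) as a continued fraction. With x_i = (sqrt(533) + m_i)/d_i and (m_0, d_0) = (0, 1): a_0 = floor(sqrt(533)) = 23, since 23^2 = 529 <= 533 < 576 = 24^2.
Iterate m_{i+1} = d_i*a_i - m_i, d_{i+1} = (533 - m_{i+1}^2)/d_i, a_{i+1} = floor((a_0 + m_{i+1})/d_{i+1}):
  m_1 = 1*23 - 0 = 23, d_1 = (533 - 23^2)/1 = 4/1 = 4, a_1 = floor((23 + 23)/4) = 11.
  m_2 = 4*11 - 23 = 21, d_2 = (533 - 21^2)/4 = 92/4 = 23, a_2 = floor((23 + 21)/23) = 1.
  m_3 = 23*1 - 21 = 2, d_3 = (533 - 2^2)/23 = 529/23 = 23, a_3 = floor((23 + 2)/23) = 1.
  m_4 = 23*1 - 2 = 21, d_4 = (533 - 21^2)/23 = 92/23 = 4, a_4 = floor((23 + 21)/4) = 11.
  m_5 = 4*11 - 21 = 23, d_5 = (533 - 23^2)/4 = 4/4 = 1, a_5 = floor((23 + 23)/1) = 46.
  m_6 = 1*46 - 23 = 23, d_6 = (533 - 23^2)/1 = 4/1 = 4: (m_6, d_6) = (m_1, d_1) = (23, 4), so from here the quotients repeat a_1, ..., a_5; the period length is 5.
So sqrt(533) = [23; (11, 1, 1, 11, 46)] with period length k = 5.
k is odd, so (p_{k-1}, q_{k-1}) only solves x^2 - 533y^2 = -1 and the fundamental solution of x^2 - 533y^2 = 1 is (p_{2k-1}, q_{2k-1}) = (p_9, q_9); compute convergents through index 9, running through the period twice.
Convergents (p_i = a_i*p_{i-1} + p_{i-2}, q_i = a_i*q_{i-1} + q_{i-2} with p_{-2}=0, p_{-1}=1, q_{-2}=1, q_{-1}=0):
  i=0: a_0=23, p_0 = 23*1 + 0 = 23, q_0 = 23*0 + 1 = 1.
  i=1: a_1=11, p_1 = 11*23 + 1 = 254, q_1 = 11*1 + 0 = 11.
  i=2: a_2=1, p_2 = 1*254 + 23 = 277, q_2 = 1*11 + 1 = 12.
  i=3: a_3=1, p_3 = 1*277 + 254 = 531, q_3 = 1*12 + 11 = 23.
  i=4: a_4=11, p_4 = 11*531 + 277 = 6118, q_4 = 11*23 + 12 = 265.
  i=5: a_5=46, p_5 = 46*6118 + 531 = 281959, q_5 = 46*265 + 23 = 12213.
  i=6: a_6=11, p_6 = 11*281959 + 6118 = 3107667, q_6 = 11*12213 + 265 = 134608.
  i=7: a_7=1, p_7 = 1*3107667 + 281959 = 3389626, q_7 = 1*134608 + 12213 = 146821.
  i=8: a_8=1, p_8 = 1*3389626 + 3107667 = 6497293, q_8 = 1*146821 + 134608 = 281429.
  i=9: a_9=11, p_9 = 11*6497293 + 3389626 = 74859849, q_9 = 11*281429 + 146821 = 3242540.
Indeed p_4^2 - 533*q_4^2 = 37429924 - 37429925 = -1, not +1.
Check: 74859849^2 - 533*3242540^2 = 5603996992302801 - 5603996992302800 = 1, so (x, y) = (74859849, 3242540) solves the equation, and by the theorem it is the least positive solution.

(x, y) = (74859849, 3242540)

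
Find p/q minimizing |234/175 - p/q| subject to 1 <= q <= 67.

Expand x = 234/175 as a continued fraction with the Euclidean algorithm:
  234 = 1*175 + 59, so a_0 = 1.
  175 = 2*59 + 57, so a_1 = 2.
  59 = 1*57 + 2, so a_2 = 1.
  57 = 28*2 + 1, so a_3 = 28.
  2 = 2*1 + 0, so a_4 = 2.
so x = [1; 2, 1, 28, 2].
Convergents (p_i = a_i*p_{i-1} + p_{i-2}, q_i = a_i*q_{i-1} + q_{i-2} with p_{-2}=0, p_{-1}=1, q_{-2}=1, q_{-1}=0), until the denominator exceeds 67:
  i=0: a_0=1, p_0 = 1*1 + 0 = 1, q_0 = 1*0 + 1 = 1.
  i=1: a_1=2, p_1 = 2*1 + 1 = 3, q_1 = 2*1 + 0 = 2.
  i=2: a_2=1, p_2 = 1*3 + 1 = 4, q_2 = 1*2 + 1 = 3.
  i=3: a_3=28, p_3 = 28*4 + 3 = 115, q_3 = 28*3 + 2 = 86.
q_3 = 86 > 67, so the last convergent with denominator <= 67 is p_2/q_2 = 4/3.
The closest fraction with denominator <= 67 is either p_2/q_2 or the intermediate fraction (k*p_2 + p_1)/(k*q_2 + q_1) with the largest k >= 1 whose denominator stays <= 67; these approach x as k grows, and every other convergent or intermediate fraction in range is farther away.
Largest k: floor((67 - q_1)/q_2) = floor((67 - 2)/3) = 21.
That gives (21*4 + 3)/(21*3 + 2) = 87/65.
Compare the errors: |x - 4/3| = |234*3 - 4*175|/(175*3) = 2/525, and |x - 87/65| = |234*65 - 87*175|/(175*65) = 15/11375.
Cross-multiplying, 15*525 = 7875 < 22750 = 2*11375, so 15/11375 is smaller: the intermediate fraction 87/65 is closer to x than 4/3.

87/65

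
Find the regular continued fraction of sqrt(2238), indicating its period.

Write x_i = (sqrt(2238) + m_i)/d_i with (m_0, d_0) = (0, 1). a_0 = floor(sqrt(2238)) = 47, since 47^2 = 2209 <= 2238 < 2304 = 48^2.
Iterate m_{i+1} = d_i*a_i - m_i, d_{i+1} = (2238 - m_{i+1}^2)/d_i, a_{i+1} = floor((a_0 + m_{i+1})/d_{i+1}):
  m_1 = 1*47 - 0 = 47, d_1 = (2238 - 47^2)/1 = 29/1 = 29, a_1 = floor((47 + 47)/29) = 3.
  m_2 = 29*3 - 47 = 40, d_2 = (2238 - 40^2)/29 = 638/29 = 22, a_2 = floor((47 + 40)/22) = 3.
  m_3 = 22*3 - 40 = 26, d_3 = (2238 - 26^2)/22 = 1562/22 = 71, a_3 = floor((47 + 26)/71) = 1.
  m_4 = 71*1 - 26 = 45, d_4 = (2238 - 45^2)/71 = 213/71 = 3, a_4 = floor((47 + 45)/3) = 30.
  m_5 = 3*30 - 45 = 45, d_5 = (2238 - 45^2)/3 = 213/3 = 71, a_5 = floor((47 + 45)/71) = 1.
  m_6 = 71*1 - 45 = 26, d_6 = (2238 - 26^2)/71 = 1562/71 = 22, a_6 = floor((47 + 26)/22) = 3.
  m_7 = 22*3 - 26 = 40, d_7 = (2238 - 40^2)/22 = 638/22 = 29, a_7 = floor((47 + 40)/29) = 3.
  m_8 = 29*3 - 40 = 47, d_8 = (2238 - 47^2)/29 = 29/29 = 1, a_8 = floor((47 + 47)/1) = 94.
  m_9 = 1*94 - 47 = 47, d_9 = (2238 - 47^2)/1 = 29/1 = 29: (m_9, d_9) = (m_1, d_1) = (47, 29), so from here the quotients repeat a_1, ..., a_8; the period length is 8.
Hence the expansion of sqrt(2238) is a_0 = 47 followed by the repeating block 3, 3, 1, 30, 1, 3, 3, 94 (period 8).

[47; (3, 3, 1, 30, 1, 3, 3, 94)]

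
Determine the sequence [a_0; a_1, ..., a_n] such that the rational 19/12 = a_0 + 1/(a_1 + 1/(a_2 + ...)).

[1; 1, 1, 2, 2]

Run the Euclidean algorithm on 19 and 12; the successive quotients are the partial quotients a_0, a_1, ... (each step inverts the fractional part left over by the previous one):
  19 = 1*12 + 7, so a_0 = 1.
  12 = 1*7 + 5, so a_1 = 1.
  7 = 1*5 + 2, so a_2 = 1.
  5 = 2*2 + 1, so a_3 = 2.
  2 = 2*1 + 0, so a_4 = 2.
The remainder reaches 0 after 5 divisions, so the expansion has 5 partial quotients, read off in order.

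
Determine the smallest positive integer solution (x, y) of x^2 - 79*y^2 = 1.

(x, y) = (80, 9)

First expand sqrt(79) as a continued fraction. With x_i = (sqrt(79) + m_i)/d_i and (m_0, d_0) = (0, 1): a_0 = floor(sqrt(79)) = 8, since 8^2 = 64 <= 79 < 81 = 9^2.
Iterate m_{i+1} = d_i*a_i - m_i, d_{i+1} = (79 - m_{i+1}^2)/d_i, a_{i+1} = floor((a_0 + m_{i+1})/d_{i+1}):
  m_1 = 1*8 - 0 = 8, d_1 = (79 - 8^2)/1 = 15/1 = 15, a_1 = floor((8 + 8)/15) = 1.
  m_2 = 15*1 - 8 = 7, d_2 = (79 - 7^2)/15 = 30/15 = 2, a_2 = floor((8 + 7)/2) = 7.
  m_3 = 2*7 - 7 = 7, d_3 = (79 - 7^2)/2 = 30/2 = 15, a_3 = floor((8 + 7)/15) = 1.
  m_4 = 15*1 - 7 = 8, d_4 = (79 - 8^2)/15 = 15/15 = 1, a_4 = floor((8 + 8)/1) = 16.
  m_5 = 1*16 - 8 = 8, d_5 = (79 - 8^2)/1 = 15/1 = 15: (m_5, d_5) = (m_1, d_1) = (8, 15), so from here the quotients repeat a_1, ..., a_4; the period length is 4.
So sqrt(79) = [8; (1, 7, 1, 16)] with period length k = 4.
k is even, so the fundamental solution of x^2 - 79y^2 = 1 is (p_{k-1}, q_{k-1}) = (p_3, q_3); compute convergents through index 3.
Convergents (p_i = a_i*p_{i-1} + p_{i-2}, q_i = a_i*q_{i-1} + q_{i-2} with p_{-2}=0, p_{-1}=1, q_{-2}=1, q_{-1}=0):
  i=0: a_0=8, p_0 = 8*1 + 0 = 8, q_0 = 8*0 + 1 = 1.
  i=1: a_1=1, p_1 = 1*8 + 1 = 9, q_1 = 1*1 + 0 = 1.
  i=2: a_2=7, p_2 = 7*9 + 8 = 71, q_2 = 7*1 + 1 = 8.
  i=3: a_3=1, p_3 = 1*71 + 9 = 80, q_3 = 1*8 + 1 = 9.
Check: 80^2 - 79*9^2 = 6400 - 6399 = 1, so (x, y) = (80, 9) solves the equation, and by the theorem it is the least positive solution.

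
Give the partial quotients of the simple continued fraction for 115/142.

Run the Euclidean algorithm on 115 and 142; the successive quotients are the partial quotients a_0, a_1, ... (each step inverts the fractional part left over by the previous one):
  115 = 0*142 + 115, so a_0 = 0.
  142 = 1*115 + 27, so a_1 = 1.
  115 = 4*27 + 7, so a_2 = 4.
  27 = 3*7 + 6, so a_3 = 3.
  7 = 1*6 + 1, so a_4 = 1.
  6 = 6*1 + 0, so a_5 = 6.
The remainder reaches 0 after 6 divisions, so the expansion has 6 partial quotients, read off in order.

[0; 1, 4, 3, 1, 6]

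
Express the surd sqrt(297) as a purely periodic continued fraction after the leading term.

Write x_i = (sqrt(297) + m_i)/d_i with (m_0, d_0) = (0, 1). a_0 = floor(sqrt(297)) = 17, since 17^2 = 289 <= 297 < 324 = 18^2.
Iterate m_{i+1} = d_i*a_i - m_i, d_{i+1} = (297 - m_{i+1}^2)/d_i, a_{i+1} = floor((a_0 + m_{i+1})/d_{i+1}):
  m_1 = 1*17 - 0 = 17, d_1 = (297 - 17^2)/1 = 8/1 = 8, a_1 = floor((17 + 17)/8) = 4.
  m_2 = 8*4 - 17 = 15, d_2 = (297 - 15^2)/8 = 72/8 = 9, a_2 = floor((17 + 15)/9) = 3.
  m_3 = 9*3 - 15 = 12, d_3 = (297 - 12^2)/9 = 153/9 = 17, a_3 = floor((17 + 12)/17) = 1.
  m_4 = 17*1 - 12 = 5, d_4 = (297 - 5^2)/17 = 272/17 = 16, a_4 = floor((17 + 5)/16) = 1.
  m_5 = 16*1 - 5 = 11, d_5 = (297 - 11^2)/16 = 176/16 = 11, a_5 = floor((17 + 11)/11) = 2.
  m_6 = 11*2 - 11 = 11, d_6 = (297 - 11^2)/11 = 176/11 = 16, a_6 = floor((17 + 11)/16) = 1.
  m_7 = 16*1 - 11 = 5, d_7 = (297 - 5^2)/16 = 272/16 = 17, a_7 = floor((17 + 5)/17) = 1.
  m_8 = 17*1 - 5 = 12, d_8 = (297 - 12^2)/17 = 153/17 = 9, a_8 = floor((17 + 12)/9) = 3.
  m_9 = 9*3 - 12 = 15, d_9 = (297 - 15^2)/9 = 72/9 = 8, a_9 = floor((17 + 15)/8) = 4.
  m_10 = 8*4 - 15 = 17, d_10 = (297 - 17^2)/8 = 8/8 = 1, a_10 = floor((17 + 17)/1) = 34.
  m_11 = 1*34 - 17 = 17, d_11 = (297 - 17^2)/1 = 8/1 = 8: (m_11, d_11) = (m_1, d_1) = (17, 8), so from here the quotients repeat a_1, ..., a_10; the period length is 10.
Hence the expansion of sqrt(297) is a_0 = 17 followed by the repeating block 4, 3, 1, 1, 2, 1, 1, 3, 4, 34 (period 10).

[17; (4, 3, 1, 1, 2, 1, 1, 3, 4, 34)]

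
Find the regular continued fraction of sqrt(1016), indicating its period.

Write x_i = (sqrt(1016) + m_i)/d_i with (m_0, d_0) = (0, 1). a_0 = floor(sqrt(1016)) = 31, since 31^2 = 961 <= 1016 < 1024 = 32^2.
Iterate m_{i+1} = d_i*a_i - m_i, d_{i+1} = (1016 - m_{i+1}^2)/d_i, a_{i+1} = floor((a_0 + m_{i+1})/d_{i+1}):
  m_1 = 1*31 - 0 = 31, d_1 = (1016 - 31^2)/1 = 55/1 = 55, a_1 = floor((31 + 31)/55) = 1.
  m_2 = 55*1 - 31 = 24, d_2 = (1016 - 24^2)/55 = 440/55 = 8, a_2 = floor((31 + 24)/8) = 6.
  m_3 = 8*6 - 24 = 24, d_3 = (1016 - 24^2)/8 = 440/8 = 55, a_3 = floor((31 + 24)/55) = 1.
  m_4 = 55*1 - 24 = 31, d_4 = (1016 - 31^2)/55 = 55/55 = 1, a_4 = floor((31 + 31)/1) = 62.
  m_5 = 1*62 - 31 = 31, d_5 = (1016 - 31^2)/1 = 55/1 = 55: (m_5, d_5) = (m_1, d_1) = (31, 55), so from here the quotients repeat a_1, ..., a_4; the period length is 4.
Hence the expansion of sqrt(1016) is a_0 = 31 followed by the repeating block 1, 6, 1, 62 (period 4).

[31; (1, 6, 1, 62)]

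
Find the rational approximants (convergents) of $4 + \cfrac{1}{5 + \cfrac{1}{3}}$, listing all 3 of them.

Using the convergent recurrence p_i = a_i*p_{i-1} + p_{i-2}, q_i = a_i*q_{i-1} + q_{i-2} with p_{-2}=0, p_{-1}=1, q_{-2}=1, q_{-1}=0:
  i=0: a_0=4, p_0 = 4*1 + 0 = 4, q_0 = 4*0 + 1 = 1.
  i=1: a_1=5, p_1 = 5*4 + 1 = 21, q_1 = 5*1 + 0 = 5.
  i=2: a_2=3, p_2 = 3*21 + 4 = 67, q_2 = 3*5 + 1 = 16.

4/1, 21/5, 67/16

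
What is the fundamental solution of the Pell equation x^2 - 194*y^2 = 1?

First expand sqrt(194) as a continued fraction. With x_i = (sqrt(194) + m_i)/d_i and (m_0, d_0) = (0, 1): a_0 = floor(sqrt(194)) = 13, since 13^2 = 169 <= 194 < 196 = 14^2.
Iterate m_{i+1} = d_i*a_i - m_i, d_{i+1} = (194 - m_{i+1}^2)/d_i, a_{i+1} = floor((a_0 + m_{i+1})/d_{i+1}):
  m_1 = 1*13 - 0 = 13, d_1 = (194 - 13^2)/1 = 25/1 = 25, a_1 = floor((13 + 13)/25) = 1.
  m_2 = 25*1 - 13 = 12, d_2 = (194 - 12^2)/25 = 50/25 = 2, a_2 = floor((13 + 12)/2) = 12.
  m_3 = 2*12 - 12 = 12, d_3 = (194 - 12^2)/2 = 50/2 = 25, a_3 = floor((13 + 12)/25) = 1.
  m_4 = 25*1 - 12 = 13, d_4 = (194 - 13^2)/25 = 25/25 = 1, a_4 = floor((13 + 13)/1) = 26.
  m_5 = 1*26 - 13 = 13, d_5 = (194 - 13^2)/1 = 25/1 = 25: (m_5, d_5) = (m_1, d_1) = (13, 25), so from here the quotients repeat a_1, ..., a_4; the period length is 4.
So sqrt(194) = [13; (1, 12, 1, 26)] with period length k = 4.
k is even, so the fundamental solution of x^2 - 194y^2 = 1 is (p_{k-1}, q_{k-1}) = (p_3, q_3); compute convergents through index 3.
Convergents (p_i = a_i*p_{i-1} + p_{i-2}, q_i = a_i*q_{i-1} + q_{i-2} with p_{-2}=0, p_{-1}=1, q_{-2}=1, q_{-1}=0):
  i=0: a_0=13, p_0 = 13*1 + 0 = 13, q_0 = 13*0 + 1 = 1.
  i=1: a_1=1, p_1 = 1*13 + 1 = 14, q_1 = 1*1 + 0 = 1.
  i=2: a_2=12, p_2 = 12*14 + 13 = 181, q_2 = 12*1 + 1 = 13.
  i=3: a_3=1, p_3 = 1*181 + 14 = 195, q_3 = 1*13 + 1 = 14.
Check: 195^2 - 194*14^2 = 38025 - 38024 = 1, so (x, y) = (195, 14) solves the equation, and by the theorem it is the least positive solution.

(x, y) = (195, 14)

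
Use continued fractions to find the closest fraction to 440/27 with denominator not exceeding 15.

Expand x = 440/27 as a continued fraction with the Euclidean algorithm:
  440 = 16*27 + 8, so a_0 = 16.
  27 = 3*8 + 3, so a_1 = 3.
  8 = 2*3 + 2, so a_2 = 2.
  3 = 1*2 + 1, so a_3 = 1.
  2 = 2*1 + 0, so a_4 = 2.
so x = [16; 3, 2, 1, 2].
Convergents (p_i = a_i*p_{i-1} + p_{i-2}, q_i = a_i*q_{i-1} + q_{i-2} with p_{-2}=0, p_{-1}=1, q_{-2}=1, q_{-1}=0), until the denominator exceeds 15:
  i=0: a_0=16, p_0 = 16*1 + 0 = 16, q_0 = 16*0 + 1 = 1.
  i=1: a_1=3, p_1 = 3*16 + 1 = 49, q_1 = 3*1 + 0 = 3.
  i=2: a_2=2, p_2 = 2*49 + 16 = 114, q_2 = 2*3 + 1 = 7.
  i=3: a_3=1, p_3 = 1*114 + 49 = 163, q_3 = 1*7 + 3 = 10.
  i=4: a_4=2, p_4 = 2*163 + 114 = 440, q_4 = 2*10 + 7 = 27.
q_4 = 27 > 15, so the last convergent with denominator <= 15 is p_3/q_3 = 163/10.
The closest fraction with denominator <= 15 is either p_3/q_3 or the intermediate fraction (k*p_3 + p_2)/(k*q_3 + q_2) with the largest k >= 1 whose denominator stays <= 15; these approach x as k grows, and every other convergent or intermediate fraction in range is farther away.
Largest k: floor((15 - q_2)/q_3) = floor((15 - 7)/10) = 0.
Since k = 0, no intermediate fraction beyond p_3/q_3 has denominator <= 15, so the convergent 163/10 is the closest (its error is |440*10 - 163*27|/(27*10) = 1/270).

163/10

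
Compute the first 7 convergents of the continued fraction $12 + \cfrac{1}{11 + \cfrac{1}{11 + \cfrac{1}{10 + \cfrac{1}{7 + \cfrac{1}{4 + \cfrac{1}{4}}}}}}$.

12/1, 133/11, 1475/122, 14883/1231, 105656/8739, 437507/36187, 1855684/153487

Using the convergent recurrence p_i = a_i*p_{i-1} + p_{i-2}, q_i = a_i*q_{i-1} + q_{i-2} with p_{-2}=0, p_{-1}=1, q_{-2}=1, q_{-1}=0:
  i=0: a_0=12, p_0 = 12*1 + 0 = 12, q_0 = 12*0 + 1 = 1.
  i=1: a_1=11, p_1 = 11*12 + 1 = 133, q_1 = 11*1 + 0 = 11.
  i=2: a_2=11, p_2 = 11*133 + 12 = 1475, q_2 = 11*11 + 1 = 122.
  i=3: a_3=10, p_3 = 10*1475 + 133 = 14883, q_3 = 10*122 + 11 = 1231.
  i=4: a_4=7, p_4 = 7*14883 + 1475 = 105656, q_4 = 7*1231 + 122 = 8739.
  i=5: a_5=4, p_5 = 4*105656 + 14883 = 437507, q_5 = 4*8739 + 1231 = 36187.
  i=6: a_6=4, p_6 = 4*437507 + 105656 = 1855684, q_6 = 4*36187 + 8739 = 153487.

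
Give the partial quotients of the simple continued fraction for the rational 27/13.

Run the Euclidean algorithm on 27 and 13; the successive quotients are the partial quotients a_0, a_1, ... (each step inverts the fractional part left over by the previous one):
  27 = 2*13 + 1, so a_0 = 2.
  13 = 13*1 + 0, so a_1 = 13.
The remainder reaches 0 after 2 divisions, so the expansion has 2 partial quotients, read off in order.

[2; 13]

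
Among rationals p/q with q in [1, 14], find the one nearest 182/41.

40/9

Expand x = 182/41 as a continued fraction with the Euclidean algorithm:
  182 = 4*41 + 18, so a_0 = 4.
  41 = 2*18 + 5, so a_1 = 2.
  18 = 3*5 + 3, so a_2 = 3.
  5 = 1*3 + 2, so a_3 = 1.
  3 = 1*2 + 1, so a_4 = 1.
  2 = 2*1 + 0, so a_5 = 2.
so x = [4; 2, 3, 1, 1, 2].
Convergents (p_i = a_i*p_{i-1} + p_{i-2}, q_i = a_i*q_{i-1} + q_{i-2} with p_{-2}=0, p_{-1}=1, q_{-2}=1, q_{-1}=0), until the denominator exceeds 14:
  i=0: a_0=4, p_0 = 4*1 + 0 = 4, q_0 = 4*0 + 1 = 1.
  i=1: a_1=2, p_1 = 2*4 + 1 = 9, q_1 = 2*1 + 0 = 2.
  i=2: a_2=3, p_2 = 3*9 + 4 = 31, q_2 = 3*2 + 1 = 7.
  i=3: a_3=1, p_3 = 1*31 + 9 = 40, q_3 = 1*7 + 2 = 9.
  i=4: a_4=1, p_4 = 1*40 + 31 = 71, q_4 = 1*9 + 7 = 16.
q_4 = 16 > 14, so the last convergent with denominator <= 14 is p_3/q_3 = 40/9.
The closest fraction with denominator <= 14 is either p_3/q_3 or the intermediate fraction (k*p_3 + p_2)/(k*q_3 + q_2) with the largest k >= 1 whose denominator stays <= 14; these approach x as k grows, and every other convergent or intermediate fraction in range is farther away.
Largest k: floor((14 - q_2)/q_3) = floor((14 - 7)/9) = 0.
Since k = 0, no intermediate fraction beyond p_3/q_3 has denominator <= 14, so the convergent 40/9 is the closest (its error is |182*9 - 40*41|/(41*9) = 2/369).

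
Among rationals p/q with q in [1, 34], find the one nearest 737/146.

106/21

Expand x = 737/146 as a continued fraction with the Euclidean algorithm:
  737 = 5*146 + 7, so a_0 = 5.
  146 = 20*7 + 6, so a_1 = 20.
  7 = 1*6 + 1, so a_2 = 1.
  6 = 6*1 + 0, so a_3 = 6.
so x = [5; 20, 1, 6].
Convergents (p_i = a_i*p_{i-1} + p_{i-2}, q_i = a_i*q_{i-1} + q_{i-2} with p_{-2}=0, p_{-1}=1, q_{-2}=1, q_{-1}=0), until the denominator exceeds 34:
  i=0: a_0=5, p_0 = 5*1 + 0 = 5, q_0 = 5*0 + 1 = 1.
  i=1: a_1=20, p_1 = 20*5 + 1 = 101, q_1 = 20*1 + 0 = 20.
  i=2: a_2=1, p_2 = 1*101 + 5 = 106, q_2 = 1*20 + 1 = 21.
  i=3: a_3=6, p_3 = 6*106 + 101 = 737, q_3 = 6*21 + 20 = 146.
q_3 = 146 > 34, so the last convergent with denominator <= 34 is p_2/q_2 = 106/21.
The closest fraction with denominator <= 34 is either p_2/q_2 or the intermediate fraction (k*p_2 + p_1)/(k*q_2 + q_1) with the largest k >= 1 whose denominator stays <= 34; these approach x as k grows, and every other convergent or intermediate fraction in range is farther away.
Largest k: floor((34 - q_1)/q_2) = floor((34 - 20)/21) = 0.
Since k = 0, no intermediate fraction beyond p_2/q_2 has denominator <= 34, so the convergent 106/21 is the closest (its error is |737*21 - 106*146|/(146*21) = 1/3066).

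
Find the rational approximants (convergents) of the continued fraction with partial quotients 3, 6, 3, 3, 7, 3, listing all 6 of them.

Using the convergent recurrence p_i = a_i*p_{i-1} + p_{i-2}, q_i = a_i*q_{i-1} + q_{i-2} with p_{-2}=0, p_{-1}=1, q_{-2}=1, q_{-1}=0:
  i=0: a_0=3, p_0 = 3*1 + 0 = 3, q_0 = 3*0 + 1 = 1.
  i=1: a_1=6, p_1 = 6*3 + 1 = 19, q_1 = 6*1 + 0 = 6.
  i=2: a_2=3, p_2 = 3*19 + 3 = 60, q_2 = 3*6 + 1 = 19.
  i=3: a_3=3, p_3 = 3*60 + 19 = 199, q_3 = 3*19 + 6 = 63.
  i=4: a_4=7, p_4 = 7*199 + 60 = 1453, q_4 = 7*63 + 19 = 460.
  i=5: a_5=3, p_5 = 3*1453 + 199 = 4558, q_5 = 3*460 + 63 = 1443.

3/1, 19/6, 60/19, 199/63, 1453/460, 4558/1443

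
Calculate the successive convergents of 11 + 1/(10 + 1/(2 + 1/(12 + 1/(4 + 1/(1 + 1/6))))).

11/1, 111/10, 233/21, 2907/262, 11861/1069, 14768/1331, 100469/9055

Using the convergent recurrence p_i = a_i*p_{i-1} + p_{i-2}, q_i = a_i*q_{i-1} + q_{i-2} with p_{-2}=0, p_{-1}=1, q_{-2}=1, q_{-1}=0:
  i=0: a_0=11, p_0 = 11*1 + 0 = 11, q_0 = 11*0 + 1 = 1.
  i=1: a_1=10, p_1 = 10*11 + 1 = 111, q_1 = 10*1 + 0 = 10.
  i=2: a_2=2, p_2 = 2*111 + 11 = 233, q_2 = 2*10 + 1 = 21.
  i=3: a_3=12, p_3 = 12*233 + 111 = 2907, q_3 = 12*21 + 10 = 262.
  i=4: a_4=4, p_4 = 4*2907 + 233 = 11861, q_4 = 4*262 + 21 = 1069.
  i=5: a_5=1, p_5 = 1*11861 + 2907 = 14768, q_5 = 1*1069 + 262 = 1331.
  i=6: a_6=6, p_6 = 6*14768 + 11861 = 100469, q_6 = 6*1331 + 1069 = 9055.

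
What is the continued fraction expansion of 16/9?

[1; 1, 3, 2]

Run the Euclidean algorithm on 16 and 9; the successive quotients are the partial quotients a_0, a_1, ... (each step inverts the fractional part left over by the previous one):
  16 = 1*9 + 7, so a_0 = 1.
  9 = 1*7 + 2, so a_1 = 1.
  7 = 3*2 + 1, so a_2 = 3.
  2 = 2*1 + 0, so a_3 = 2.
The remainder reaches 0 after 4 divisions, so the expansion has 4 partial quotients, read off in order.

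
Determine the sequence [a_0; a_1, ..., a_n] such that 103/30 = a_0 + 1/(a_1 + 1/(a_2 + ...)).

Run the Euclidean algorithm on 103 and 30; the successive quotients are the partial quotients a_0, a_1, ... (each step inverts the fractional part left over by the previous one):
  103 = 3*30 + 13, so a_0 = 3.
  30 = 2*13 + 4, so a_1 = 2.
  13 = 3*4 + 1, so a_2 = 3.
  4 = 4*1 + 0, so a_3 = 4.
The remainder reaches 0 after 4 divisions, so the expansion has 4 partial quotients, read off in order.

[3; 2, 3, 4]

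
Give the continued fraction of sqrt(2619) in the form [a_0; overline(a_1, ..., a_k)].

[51; overline(5, 1, 2, 11, 51, 11, 2, 1, 5, 102)]

Write x_i = (sqrt(2619) + m_i)/d_i with (m_0, d_0) = (0, 1). a_0 = floor(sqrt(2619)) = 51, since 51^2 = 2601 <= 2619 < 2704 = 52^2.
Iterate m_{i+1} = d_i*a_i - m_i, d_{i+1} = (2619 - m_{i+1}^2)/d_i, a_{i+1} = floor((a_0 + m_{i+1})/d_{i+1}):
  m_1 = 1*51 - 0 = 51, d_1 = (2619 - 51^2)/1 = 18/1 = 18, a_1 = floor((51 + 51)/18) = 5.
  m_2 = 18*5 - 51 = 39, d_2 = (2619 - 39^2)/18 = 1098/18 = 61, a_2 = floor((51 + 39)/61) = 1.
  m_3 = 61*1 - 39 = 22, d_3 = (2619 - 22^2)/61 = 2135/61 = 35, a_3 = floor((51 + 22)/35) = 2.
  m_4 = 35*2 - 22 = 48, d_4 = (2619 - 48^2)/35 = 315/35 = 9, a_4 = floor((51 + 48)/9) = 11.
  m_5 = 9*11 - 48 = 51, d_5 = (2619 - 51^2)/9 = 18/9 = 2, a_5 = floor((51 + 51)/2) = 51.
  m_6 = 2*51 - 51 = 51, d_6 = (2619 - 51^2)/2 = 18/2 = 9, a_6 = floor((51 + 51)/9) = 11.
  m_7 = 9*11 - 51 = 48, d_7 = (2619 - 48^2)/9 = 315/9 = 35, a_7 = floor((51 + 48)/35) = 2.
  m_8 = 35*2 - 48 = 22, d_8 = (2619 - 22^2)/35 = 2135/35 = 61, a_8 = floor((51 + 22)/61) = 1.
  m_9 = 61*1 - 22 = 39, d_9 = (2619 - 39^2)/61 = 1098/61 = 18, a_9 = floor((51 + 39)/18) = 5.
  m_10 = 18*5 - 39 = 51, d_10 = (2619 - 51^2)/18 = 18/18 = 1, a_10 = floor((51 + 51)/1) = 102.
  m_11 = 1*102 - 51 = 51, d_11 = (2619 - 51^2)/1 = 18/1 = 18: (m_11, d_11) = (m_1, d_1) = (51, 18), so from here the quotients repeat a_1, ..., a_10; the period length is 10.
Hence the expansion of sqrt(2619) is a_0 = 51 followed by the repeating block 5, 1, 2, 11, 51, 11, 2, 1, 5, 102 (period 10).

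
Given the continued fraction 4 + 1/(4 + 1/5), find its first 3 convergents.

Using the convergent recurrence p_i = a_i*p_{i-1} + p_{i-2}, q_i = a_i*q_{i-1} + q_{i-2} with p_{-2}=0, p_{-1}=1, q_{-2}=1, q_{-1}=0:
  i=0: a_0=4, p_0 = 4*1 + 0 = 4, q_0 = 4*0 + 1 = 1.
  i=1: a_1=4, p_1 = 4*4 + 1 = 17, q_1 = 4*1 + 0 = 4.
  i=2: a_2=5, p_2 = 5*17 + 4 = 89, q_2 = 5*4 + 1 = 21.

4/1, 17/4, 89/21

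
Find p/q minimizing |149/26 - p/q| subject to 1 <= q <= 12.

63/11

Expand x = 149/26 as a continued fraction with the Euclidean algorithm:
  149 = 5*26 + 19, so a_0 = 5.
  26 = 1*19 + 7, so a_1 = 1.
  19 = 2*7 + 5, so a_2 = 2.
  7 = 1*5 + 2, so a_3 = 1.
  5 = 2*2 + 1, so a_4 = 2.
  2 = 2*1 + 0, so a_5 = 2.
so x = [5; 1, 2, 1, 2, 2].
Convergents (p_i = a_i*p_{i-1} + p_{i-2}, q_i = a_i*q_{i-1} + q_{i-2} with p_{-2}=0, p_{-1}=1, q_{-2}=1, q_{-1}=0), until the denominator exceeds 12:
  i=0: a_0=5, p_0 = 5*1 + 0 = 5, q_0 = 5*0 + 1 = 1.
  i=1: a_1=1, p_1 = 1*5 + 1 = 6, q_1 = 1*1 + 0 = 1.
  i=2: a_2=2, p_2 = 2*6 + 5 = 17, q_2 = 2*1 + 1 = 3.
  i=3: a_3=1, p_3 = 1*17 + 6 = 23, q_3 = 1*3 + 1 = 4.
  i=4: a_4=2, p_4 = 2*23 + 17 = 63, q_4 = 2*4 + 3 = 11.
  i=5: a_5=2, p_5 = 2*63 + 23 = 149, q_5 = 2*11 + 4 = 26.
q_5 = 26 > 12, so the last convergent with denominator <= 12 is p_4/q_4 = 63/11.
The closest fraction with denominator <= 12 is either p_4/q_4 or the intermediate fraction (k*p_4 + p_3)/(k*q_4 + q_3) with the largest k >= 1 whose denominator stays <= 12; these approach x as k grows, and every other convergent or intermediate fraction in range is farther away.
Largest k: floor((12 - q_3)/q_4) = floor((12 - 4)/11) = 0.
Since k = 0, no intermediate fraction beyond p_4/q_4 has denominator <= 12, so the convergent 63/11 is the closest (its error is |149*11 - 63*26|/(26*11) = 1/286).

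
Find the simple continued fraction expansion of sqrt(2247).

Write x_i = (sqrt(2247) + m_i)/d_i with (m_0, d_0) = (0, 1). a_0 = floor(sqrt(2247)) = 47, since 47^2 = 2209 <= 2247 < 2304 = 48^2.
Iterate m_{i+1} = d_i*a_i - m_i, d_{i+1} = (2247 - m_{i+1}^2)/d_i, a_{i+1} = floor((a_0 + m_{i+1})/d_{i+1}):
  m_1 = 1*47 - 0 = 47, d_1 = (2247 - 47^2)/1 = 38/1 = 38, a_1 = floor((47 + 47)/38) = 2.
  m_2 = 38*2 - 47 = 29, d_2 = (2247 - 29^2)/38 = 1406/38 = 37, a_2 = floor((47 + 29)/37) = 2.
  m_3 = 37*2 - 29 = 45, d_3 = (2247 - 45^2)/37 = 222/37 = 6, a_3 = floor((47 + 45)/6) = 15.
  m_4 = 6*15 - 45 = 45, d_4 = (2247 - 45^2)/6 = 222/6 = 37, a_4 = floor((47 + 45)/37) = 2.
  m_5 = 37*2 - 45 = 29, d_5 = (2247 - 29^2)/37 = 1406/37 = 38, a_5 = floor((47 + 29)/38) = 2.
  m_6 = 38*2 - 29 = 47, d_6 = (2247 - 47^2)/38 = 38/38 = 1, a_6 = floor((47 + 47)/1) = 94.
  m_7 = 1*94 - 47 = 47, d_7 = (2247 - 47^2)/1 = 38/1 = 38: (m_7, d_7) = (m_1, d_1) = (47, 38), so from here the quotients repeat a_1, ..., a_6; the period length is 6.
Hence the expansion of sqrt(2247) is a_0 = 47 followed by the repeating block 2, 2, 15, 2, 2, 94 (period 6).

[47; (2, 2, 15, 2, 2, 94)]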